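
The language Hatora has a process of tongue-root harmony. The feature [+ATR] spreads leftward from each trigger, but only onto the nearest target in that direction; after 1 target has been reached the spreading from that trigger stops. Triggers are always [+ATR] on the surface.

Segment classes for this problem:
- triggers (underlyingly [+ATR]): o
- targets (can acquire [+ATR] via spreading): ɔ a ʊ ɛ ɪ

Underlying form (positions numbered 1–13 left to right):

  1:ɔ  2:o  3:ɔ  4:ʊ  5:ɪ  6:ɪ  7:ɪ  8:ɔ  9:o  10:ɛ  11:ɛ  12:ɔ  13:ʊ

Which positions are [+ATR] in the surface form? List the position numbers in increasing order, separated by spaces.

From /o/ at 2 leftward: 1 /ɔ/ → [+ATR]; bound reached.
From /o/ at 9 leftward: 8 /ɔ/ → [+ATR]; bound reached.
Targets with no active source: positions 3 4 5 6 7 10 11 12 13 stay [-ATR].

1 2 8 9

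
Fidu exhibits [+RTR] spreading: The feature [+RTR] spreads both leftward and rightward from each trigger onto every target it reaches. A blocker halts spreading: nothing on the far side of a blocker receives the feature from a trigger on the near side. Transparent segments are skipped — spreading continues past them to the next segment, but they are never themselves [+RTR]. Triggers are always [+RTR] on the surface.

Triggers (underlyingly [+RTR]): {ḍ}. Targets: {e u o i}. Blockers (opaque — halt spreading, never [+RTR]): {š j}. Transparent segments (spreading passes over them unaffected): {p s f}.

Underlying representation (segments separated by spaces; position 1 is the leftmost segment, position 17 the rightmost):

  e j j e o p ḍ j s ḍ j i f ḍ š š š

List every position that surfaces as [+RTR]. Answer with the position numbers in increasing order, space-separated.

4 5 7 10 12 14

From /ḍ/ at 7 rightward: 8 /j/ blocks.
From /ḍ/ at 7 leftward: 6 /p/ transparent; 5 /o/ → [+RTR]; 4 /e/ → [+RTR]; 3 /j/ blocks.
From /ḍ/ at 10 rightward: 11 /j/ blocks.
From /ḍ/ at 10 leftward: 9 /s/ transparent; 8 /j/ blocks.
From /ḍ/ at 14 rightward: 15 /š/ blocks.
From /ḍ/ at 14 leftward: 13 /f/ transparent; 12 /i/ → [+RTR]; 11 /j/ blocks.
Target with no active source: position 1 stays [-emphatic].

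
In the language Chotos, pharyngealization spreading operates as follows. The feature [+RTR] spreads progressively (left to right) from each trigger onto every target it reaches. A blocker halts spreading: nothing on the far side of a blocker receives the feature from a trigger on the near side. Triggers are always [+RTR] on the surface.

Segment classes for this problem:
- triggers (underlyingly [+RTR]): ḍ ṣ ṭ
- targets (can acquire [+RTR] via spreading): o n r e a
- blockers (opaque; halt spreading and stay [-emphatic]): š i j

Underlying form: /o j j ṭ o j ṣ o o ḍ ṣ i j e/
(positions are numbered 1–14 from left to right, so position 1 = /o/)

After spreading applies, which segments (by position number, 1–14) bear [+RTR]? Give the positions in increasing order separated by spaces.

From /ṭ/ at 4 rightward: 5 /o/ → [+RTR]; 6 /j/ blocks.
From /ṣ/ at 7 rightward: 8 /o/ → [+RTR]; 9 /o/ → [+RTR]; 10 /ḍ/ is itself a trigger — this domain ends here.
From /ḍ/ at 10 rightward: 11 /ṣ/ is itself a trigger — this domain ends here.
From /ṣ/ at 11 rightward: 12 /i/ blocks.
Targets with no active source: positions 1 14 stay [-emphatic].

4 5 7 8 9 10 11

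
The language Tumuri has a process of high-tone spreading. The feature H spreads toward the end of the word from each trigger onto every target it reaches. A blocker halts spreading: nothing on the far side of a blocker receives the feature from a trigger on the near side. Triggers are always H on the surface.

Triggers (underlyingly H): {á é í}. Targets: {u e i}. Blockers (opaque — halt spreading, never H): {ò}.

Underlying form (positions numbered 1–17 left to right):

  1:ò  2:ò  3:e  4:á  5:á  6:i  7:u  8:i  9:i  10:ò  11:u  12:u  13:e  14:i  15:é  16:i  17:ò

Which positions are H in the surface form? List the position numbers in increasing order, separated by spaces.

4 5 6 7 8 9 15 16

From /á/ at 4 rightward: 5 /á/ is itself a trigger — this domain ends here.
From /á/ at 5 rightward: 6 /i/ → H; 7 /u/ → H; 8 /i/ → H; 9 /i/ → H; 10 /ò/ blocks.
From /é/ at 15 rightward: 16 /i/ → H; 17 /ò/ blocks.
Targets with no active source: positions 3 11 12 13 14 stay [-high tone].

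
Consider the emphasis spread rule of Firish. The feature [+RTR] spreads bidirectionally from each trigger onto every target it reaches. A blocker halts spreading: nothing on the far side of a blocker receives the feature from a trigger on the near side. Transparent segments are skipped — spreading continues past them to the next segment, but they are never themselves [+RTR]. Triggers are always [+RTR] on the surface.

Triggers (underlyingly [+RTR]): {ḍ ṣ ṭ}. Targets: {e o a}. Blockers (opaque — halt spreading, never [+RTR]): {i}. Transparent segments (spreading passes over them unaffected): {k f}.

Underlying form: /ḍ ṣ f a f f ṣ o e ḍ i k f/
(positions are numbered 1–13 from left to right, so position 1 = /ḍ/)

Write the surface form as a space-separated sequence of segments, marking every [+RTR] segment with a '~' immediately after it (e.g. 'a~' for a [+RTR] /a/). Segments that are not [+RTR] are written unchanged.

From /ḍ/ at 1 rightward: 2 /ṣ/ is itself a trigger — this domain ends here.
From /ḍ/ at 1 leftward: word edge.
From /ṣ/ at 2 rightward: 3 /f/ transparent; 4 /a/ → [+RTR]; 5 /f/ transparent; 6 /f/ transparent; 7 /ṣ/ is itself a trigger — this domain ends here.
From /ṣ/ at 2 leftward: 1 /ḍ/ is itself a trigger — this domain ends here.
From /ṣ/ at 7 rightward: 8 /o/ → [+RTR]; 9 /e/ → [+RTR]; 10 /ḍ/ is itself a trigger — this domain ends here.
From /ṣ/ at 7 leftward: 6 /f/ transparent; 5 /f/ transparent; 4 /a/ → [+RTR]; 3 /f/ transparent; 2 /ṣ/ is itself a trigger — this domain ends here.
From /ḍ/ at 10 rightward: 11 /i/ blocks.
From /ḍ/ at 10 leftward: 9 /e/ → [+RTR]; 8 /o/ → [+RTR]; 7 /ṣ/ is itself a trigger — this domain ends here.
[+RTR] positions on the surface: 1 2 4 7 8 9 10.

ḍ~ ṣ~ f a~ f f ṣ~ o~ e~ ḍ~ i k f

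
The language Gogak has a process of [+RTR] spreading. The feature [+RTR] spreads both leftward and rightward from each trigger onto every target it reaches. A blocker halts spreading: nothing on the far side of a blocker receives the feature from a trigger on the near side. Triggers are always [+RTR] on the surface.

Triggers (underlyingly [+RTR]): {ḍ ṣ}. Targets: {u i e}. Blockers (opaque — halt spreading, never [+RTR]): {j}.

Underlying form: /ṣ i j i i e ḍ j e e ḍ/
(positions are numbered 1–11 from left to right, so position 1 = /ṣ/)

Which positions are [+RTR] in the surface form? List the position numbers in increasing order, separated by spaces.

From /ṣ/ at 1 rightward: 2 /i/ → [+RTR]; 3 /j/ blocks.
From /ṣ/ at 1 leftward: word edge.
From /ḍ/ at 7 rightward: 8 /j/ blocks.
From /ḍ/ at 7 leftward: 6 /e/ → [+RTR]; 5 /i/ → [+RTR]; 4 /i/ → [+RTR]; 3 /j/ blocks.
From /ḍ/ at 11 rightward: word edge.
From /ḍ/ at 11 leftward: 10 /e/ → [+RTR]; 9 /e/ → [+RTR]; 8 /j/ blocks.

1 2 4 5 6 7 9 10 11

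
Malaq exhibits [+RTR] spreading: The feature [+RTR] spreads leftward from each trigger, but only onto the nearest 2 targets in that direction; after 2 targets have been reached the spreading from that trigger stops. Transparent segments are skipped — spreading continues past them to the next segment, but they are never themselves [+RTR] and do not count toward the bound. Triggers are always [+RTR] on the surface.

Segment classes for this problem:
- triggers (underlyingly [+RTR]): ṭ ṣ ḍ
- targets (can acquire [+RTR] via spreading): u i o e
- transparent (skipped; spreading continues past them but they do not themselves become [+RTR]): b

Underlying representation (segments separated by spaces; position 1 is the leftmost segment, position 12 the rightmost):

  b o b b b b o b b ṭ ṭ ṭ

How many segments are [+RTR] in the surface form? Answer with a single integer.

From /ṭ/ at 10 leftward: 9 /b/ transparent; 8 /b/ transparent; 7 /o/ → [+RTR]; 6 /b/ transparent; 5 /b/ transparent; 4 /b/ transparent; 3 /b/ transparent; 2 /o/ → [+RTR]; bound reached.
From /ṭ/ at 11 leftward: 10 /ṭ/ is itself a trigger — this domain ends here.
From /ṭ/ at 12 leftward: 11 /ṭ/ is itself a trigger — this domain ends here.
[+RTR] positions on the surface: 2 7 10 11 12.

5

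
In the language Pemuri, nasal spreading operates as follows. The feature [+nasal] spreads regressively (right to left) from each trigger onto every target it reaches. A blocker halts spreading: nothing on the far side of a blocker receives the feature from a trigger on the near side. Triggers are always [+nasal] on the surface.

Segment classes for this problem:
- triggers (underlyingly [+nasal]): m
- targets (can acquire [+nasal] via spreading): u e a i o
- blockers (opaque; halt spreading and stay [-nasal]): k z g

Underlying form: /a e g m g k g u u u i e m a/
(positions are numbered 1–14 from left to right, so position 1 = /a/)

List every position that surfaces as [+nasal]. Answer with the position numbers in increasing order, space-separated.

4 8 9 10 11 12 13

From /m/ at 4 leftward: 3 /g/ blocks.
From /m/ at 13 leftward: 12 /e/ → [+nasal]; 11 /i/ → [+nasal]; 10 /u/ → [+nasal]; 9 /u/ → [+nasal]; 8 /u/ → [+nasal]; 7 /g/ blocks.
Targets with no active source: positions 1 2 14 stay [-nasal].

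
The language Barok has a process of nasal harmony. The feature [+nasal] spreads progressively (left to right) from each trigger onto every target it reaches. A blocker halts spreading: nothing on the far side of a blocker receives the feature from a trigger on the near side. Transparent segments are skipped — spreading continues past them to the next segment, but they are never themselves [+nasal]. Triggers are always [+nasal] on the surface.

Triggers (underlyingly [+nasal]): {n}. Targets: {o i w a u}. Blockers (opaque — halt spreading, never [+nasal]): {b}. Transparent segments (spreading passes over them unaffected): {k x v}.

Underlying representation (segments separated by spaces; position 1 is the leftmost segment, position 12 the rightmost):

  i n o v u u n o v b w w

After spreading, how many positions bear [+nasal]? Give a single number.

From /n/ at 2 rightward: 3 /o/ → [+nasal]; 4 /v/ transparent; 5 /u/ → [+nasal]; 6 /u/ → [+nasal]; 7 /n/ is itself a trigger — this domain ends here.
From /n/ at 7 rightward: 8 /o/ → [+nasal]; 9 /v/ transparent; 10 /b/ blocks.
Targets with no active source: positions 1 11 12 stay [-nasal].
[+nasal] positions on the surface: 2 3 5 6 7 8.

6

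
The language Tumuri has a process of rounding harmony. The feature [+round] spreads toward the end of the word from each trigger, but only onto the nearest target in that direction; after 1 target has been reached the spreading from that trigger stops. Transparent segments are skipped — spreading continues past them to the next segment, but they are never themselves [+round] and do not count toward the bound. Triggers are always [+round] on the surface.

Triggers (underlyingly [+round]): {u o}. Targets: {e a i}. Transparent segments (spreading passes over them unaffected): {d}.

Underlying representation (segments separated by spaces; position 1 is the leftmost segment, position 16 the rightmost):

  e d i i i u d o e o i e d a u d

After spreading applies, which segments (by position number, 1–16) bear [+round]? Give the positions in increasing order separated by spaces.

6 8 9 10 11 15

From /u/ at 6 rightward: 7 /d/ transparent; 8 /o/ is itself a trigger — this domain ends here.
From /o/ at 8 rightward: 9 /e/ → [+round]; bound reached.
From /o/ at 10 rightward: 11 /i/ → [+round]; bound reached.
From /u/ at 15 rightward: 16 /d/ transparent; word edge.
Targets with no active source: positions 1 3 4 5 12 14 stay [-round].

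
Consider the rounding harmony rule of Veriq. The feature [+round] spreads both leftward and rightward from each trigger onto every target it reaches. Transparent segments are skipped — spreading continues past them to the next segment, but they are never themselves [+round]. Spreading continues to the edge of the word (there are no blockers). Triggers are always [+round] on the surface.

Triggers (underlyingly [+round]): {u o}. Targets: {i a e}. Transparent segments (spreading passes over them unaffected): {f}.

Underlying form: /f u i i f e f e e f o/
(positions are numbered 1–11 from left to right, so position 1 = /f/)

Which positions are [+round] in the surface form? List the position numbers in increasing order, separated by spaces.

2 3 4 6 8 9 11

From /u/ at 2 rightward: 3 /i/ → [+round]; 4 /i/ → [+round]; 5 /f/ transparent; 6 /e/ → [+round]; 7 /f/ transparent; 8 /e/ → [+round]; 9 /e/ → [+round]; 10 /f/ transparent; 11 /o/ is itself a trigger — this domain ends here.
From /u/ at 2 leftward: 1 /f/ transparent; word edge.
From /o/ at 11 rightward: word edge.
From /o/ at 11 leftward: 10 /f/ transparent; 9 /e/ → [+round]; 8 /e/ → [+round]; 7 /f/ transparent; 6 /e/ → [+round]; 5 /f/ transparent; 4 /i/ → [+round]; 3 /i/ → [+round]; 2 /u/ is itself a trigger — this domain ends here.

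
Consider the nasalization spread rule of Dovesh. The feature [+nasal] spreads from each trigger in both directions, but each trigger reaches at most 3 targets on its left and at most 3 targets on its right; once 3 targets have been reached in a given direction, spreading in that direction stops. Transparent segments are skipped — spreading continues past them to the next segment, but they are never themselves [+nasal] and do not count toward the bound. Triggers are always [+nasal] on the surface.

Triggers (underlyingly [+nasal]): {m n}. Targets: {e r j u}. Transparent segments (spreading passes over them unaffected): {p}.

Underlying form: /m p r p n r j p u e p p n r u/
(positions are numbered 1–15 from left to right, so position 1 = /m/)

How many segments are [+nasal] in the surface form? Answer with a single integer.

10

From /m/ at 1 rightward: 2 /p/ transparent; 3 /r/ → [+nasal]; 4 /p/ transparent; 5 /n/ is itself a trigger — this domain ends here.
From /m/ at 1 leftward: word edge.
From /n/ at 5 rightward: 6 /r/ → [+nasal]; 7 /j/ → [+nasal]; 8 /p/ transparent; 9 /u/ → [+nasal]; bound reached.
From /n/ at 5 leftward: 4 /p/ transparent; 3 /r/ → [+nasal]; 2 /p/ transparent; 1 /m/ is itself a trigger — this domain ends here.
From /n/ at 13 rightward: 14 /r/ → [+nasal]; 15 /u/ → [+nasal]; word edge.
From /n/ at 13 leftward: 12 /p/ transparent; 11 /p/ transparent; 10 /e/ → [+nasal]; 9 /u/ → [+nasal]; 8 /p/ transparent; 7 /j/ → [+nasal]; bound reached.
[+nasal] positions on the surface: 1 3 5 6 7 9 10 13 14 15.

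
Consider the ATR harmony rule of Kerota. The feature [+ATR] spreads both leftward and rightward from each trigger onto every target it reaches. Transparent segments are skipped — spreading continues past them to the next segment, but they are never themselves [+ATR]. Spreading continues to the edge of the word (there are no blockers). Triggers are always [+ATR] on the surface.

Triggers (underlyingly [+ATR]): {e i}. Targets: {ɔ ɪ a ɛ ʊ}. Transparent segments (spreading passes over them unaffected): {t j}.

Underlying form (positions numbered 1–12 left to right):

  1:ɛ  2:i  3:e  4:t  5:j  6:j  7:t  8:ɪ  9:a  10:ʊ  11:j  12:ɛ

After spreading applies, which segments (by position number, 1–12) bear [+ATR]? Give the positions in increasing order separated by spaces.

1 2 3 8 9 10 12

From /i/ at 2 rightward: 3 /e/ is itself a trigger — this domain ends here.
From /i/ at 2 leftward: 1 /ɛ/ → [+ATR]; word edge.
From /e/ at 3 rightward: 4 /t/ transparent; 5 /j/ transparent; 6 /j/ transparent; 7 /t/ transparent; 8 /ɪ/ → [+ATR]; 9 /a/ → [+ATR]; 10 /ʊ/ → [+ATR]; 11 /j/ transparent; 12 /ɛ/ → [+ATR]; word edge.
From /e/ at 3 leftward: 2 /i/ is itself a trigger — this domain ends here.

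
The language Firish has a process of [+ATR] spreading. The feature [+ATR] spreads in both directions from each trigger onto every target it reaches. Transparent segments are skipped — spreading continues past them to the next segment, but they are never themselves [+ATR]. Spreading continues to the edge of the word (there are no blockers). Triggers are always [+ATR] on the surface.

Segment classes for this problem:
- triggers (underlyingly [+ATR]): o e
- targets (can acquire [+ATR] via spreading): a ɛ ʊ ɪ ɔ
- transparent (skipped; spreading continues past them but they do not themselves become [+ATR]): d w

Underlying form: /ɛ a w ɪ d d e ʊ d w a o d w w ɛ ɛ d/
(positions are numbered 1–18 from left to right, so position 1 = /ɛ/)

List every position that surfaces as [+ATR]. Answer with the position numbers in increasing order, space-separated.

From /e/ at 7 rightward: 8 /ʊ/ → [+ATR]; 9 /d/ transparent; 10 /w/ transparent; 11 /a/ → [+ATR]; 12 /o/ is itself a trigger — this domain ends here.
From /e/ at 7 leftward: 6 /d/ transparent; 5 /d/ transparent; 4 /ɪ/ → [+ATR]; 3 /w/ transparent; 2 /a/ → [+ATR]; 1 /ɛ/ → [+ATR]; word edge.
From /o/ at 12 rightward: 13 /d/ transparent; 14 /w/ transparent; 15 /w/ transparent; 16 /ɛ/ → [+ATR]; 17 /ɛ/ → [+ATR]; 18 /d/ transparent; word edge.
From /o/ at 12 leftward: 11 /a/ → [+ATR]; 10 /w/ transparent; 9 /d/ transparent; 8 /ʊ/ → [+ATR]; 7 /e/ is itself a trigger — this domain ends here.

1 2 4 7 8 11 12 16 17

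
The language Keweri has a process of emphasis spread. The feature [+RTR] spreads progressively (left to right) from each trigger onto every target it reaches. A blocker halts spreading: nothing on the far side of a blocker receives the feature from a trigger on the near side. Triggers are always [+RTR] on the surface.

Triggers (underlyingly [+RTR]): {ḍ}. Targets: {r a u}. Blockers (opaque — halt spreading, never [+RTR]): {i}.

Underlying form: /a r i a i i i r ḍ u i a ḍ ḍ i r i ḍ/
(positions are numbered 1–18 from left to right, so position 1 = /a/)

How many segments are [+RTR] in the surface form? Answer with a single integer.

From /ḍ/ at 9 rightward: 10 /u/ → [+RTR]; 11 /i/ blocks.
From /ḍ/ at 13 rightward: 14 /ḍ/ is itself a trigger — this domain ends here.
From /ḍ/ at 14 rightward: 15 /i/ blocks.
From /ḍ/ at 18 rightward: word edge.
Targets with no active source: positions 1 2 4 8 12 16 stay [-emphatic].
[+RTR] positions on the surface: 9 10 13 14 18.

5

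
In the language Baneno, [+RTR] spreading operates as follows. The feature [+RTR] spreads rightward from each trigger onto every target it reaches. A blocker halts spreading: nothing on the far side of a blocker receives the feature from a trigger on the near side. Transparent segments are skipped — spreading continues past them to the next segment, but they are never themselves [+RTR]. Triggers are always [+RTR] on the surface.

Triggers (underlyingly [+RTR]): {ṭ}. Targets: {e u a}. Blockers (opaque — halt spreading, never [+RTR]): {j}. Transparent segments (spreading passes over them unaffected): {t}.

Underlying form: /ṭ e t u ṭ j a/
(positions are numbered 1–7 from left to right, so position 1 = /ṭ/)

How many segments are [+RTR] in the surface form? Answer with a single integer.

From /ṭ/ at 1 rightward: 2 /e/ → [+RTR]; 3 /t/ transparent; 4 /u/ → [+RTR]; 5 /ṭ/ is itself a trigger — this domain ends here.
From /ṭ/ at 5 rightward: 6 /j/ blocks.
Target with no active source: position 7 stays [-emphatic].
[+RTR] positions on the surface: 1 2 4 5.

4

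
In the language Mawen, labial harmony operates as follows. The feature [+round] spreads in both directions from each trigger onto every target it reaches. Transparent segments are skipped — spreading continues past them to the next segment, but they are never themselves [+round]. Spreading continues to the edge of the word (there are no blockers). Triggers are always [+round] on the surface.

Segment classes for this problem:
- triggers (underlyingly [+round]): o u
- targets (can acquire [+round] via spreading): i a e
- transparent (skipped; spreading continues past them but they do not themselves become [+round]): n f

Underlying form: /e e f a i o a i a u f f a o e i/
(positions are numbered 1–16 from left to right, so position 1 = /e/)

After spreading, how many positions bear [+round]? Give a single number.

From /o/ at 6 rightward: 7 /a/ → [+round]; 8 /i/ → [+round]; 9 /a/ → [+round]; 10 /u/ is itself a trigger — this domain ends here.
From /o/ at 6 leftward: 5 /i/ → [+round]; 4 /a/ → [+round]; 3 /f/ transparent; 2 /e/ → [+round]; 1 /e/ → [+round]; word edge.
From /u/ at 10 rightward: 11 /f/ transparent; 12 /f/ transparent; 13 /a/ → [+round]; 14 /o/ is itself a trigger — this domain ends here.
From /u/ at 10 leftward: 9 /a/ → [+round]; 8 /i/ → [+round]; 7 /a/ → [+round]; 6 /o/ is itself a trigger — this domain ends here.
From /o/ at 14 rightward: 15 /e/ → [+round]; 16 /i/ → [+round]; word edge.
From /o/ at 14 leftward: 13 /a/ → [+round]; 12 /f/ transparent; 11 /f/ transparent; 10 /u/ is itself a trigger — this domain ends here.
[+round] positions on the surface: 1 2 4 5 6 7 8 9 10 13 14 15 16.

13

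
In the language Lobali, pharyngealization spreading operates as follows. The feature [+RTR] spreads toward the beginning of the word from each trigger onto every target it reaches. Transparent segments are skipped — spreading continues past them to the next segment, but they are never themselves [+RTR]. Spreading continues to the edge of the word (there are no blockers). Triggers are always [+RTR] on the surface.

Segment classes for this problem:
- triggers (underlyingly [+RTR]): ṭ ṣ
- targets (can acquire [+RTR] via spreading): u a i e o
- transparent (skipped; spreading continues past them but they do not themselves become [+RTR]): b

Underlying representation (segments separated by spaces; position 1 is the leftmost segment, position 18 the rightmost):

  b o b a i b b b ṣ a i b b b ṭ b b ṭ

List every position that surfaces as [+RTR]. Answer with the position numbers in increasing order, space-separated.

From /ṣ/ at 9 leftward: 8 /b/ transparent; 7 /b/ transparent; 6 /b/ transparent; 5 /i/ → [+RTR]; 4 /a/ → [+RTR]; 3 /b/ transparent; 2 /o/ → [+RTR]; 1 /b/ transparent; word edge.
From /ṭ/ at 15 leftward: 14 /b/ transparent; 13 /b/ transparent; 12 /b/ transparent; 11 /i/ → [+RTR]; 10 /a/ → [+RTR]; 9 /ṣ/ is itself a trigger — this domain ends here.
From /ṭ/ at 18 leftward: 17 /b/ transparent; 16 /b/ transparent; 15 /ṭ/ is itself a trigger — this domain ends here.

2 4 5 9 10 11 15 18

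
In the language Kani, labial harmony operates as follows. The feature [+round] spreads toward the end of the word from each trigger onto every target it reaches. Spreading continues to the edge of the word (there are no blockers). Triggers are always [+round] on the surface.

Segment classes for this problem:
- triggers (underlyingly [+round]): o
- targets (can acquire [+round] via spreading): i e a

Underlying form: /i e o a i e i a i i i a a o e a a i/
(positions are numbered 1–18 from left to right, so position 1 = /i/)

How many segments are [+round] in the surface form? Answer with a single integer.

16

From /o/ at 3 rightward: 4 /a/ → [+round]; 5 /i/ → [+round]; 6 /e/ → [+round]; 7 /i/ → [+round]; 8 /a/ → [+round]; 9 /i/ → [+round]; 10 /i/ → [+round]; 11 /i/ → [+round]; 12 /a/ → [+round]; 13 /a/ → [+round]; 14 /o/ is itself a trigger — this domain ends here.
From /o/ at 14 rightward: 15 /e/ → [+round]; 16 /a/ → [+round]; 17 /a/ → [+round]; 18 /i/ → [+round]; word edge.
Targets with no active source: positions 1 2 stay [-round].
[+round] positions on the surface: 3 4 5 6 7 8 9 10 11 12 13 14 15 16 17 18.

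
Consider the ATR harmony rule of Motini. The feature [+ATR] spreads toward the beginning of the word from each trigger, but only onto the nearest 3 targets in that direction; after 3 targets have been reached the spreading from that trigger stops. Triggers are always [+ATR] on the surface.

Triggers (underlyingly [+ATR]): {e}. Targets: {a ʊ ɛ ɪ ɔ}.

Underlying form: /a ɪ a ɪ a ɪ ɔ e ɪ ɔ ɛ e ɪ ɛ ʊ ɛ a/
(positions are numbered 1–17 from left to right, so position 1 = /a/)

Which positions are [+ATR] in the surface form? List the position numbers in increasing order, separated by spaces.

5 6 7 8 9 10 11 12

From /e/ at 8 leftward: 7 /ɔ/ → [+ATR]; 6 /ɪ/ → [+ATR]; 5 /a/ → [+ATR]; bound reached.
From /e/ at 12 leftward: 11 /ɛ/ → [+ATR]; 10 /ɔ/ → [+ATR]; 9 /ɪ/ → [+ATR]; bound reached.
Targets with no active source: positions 1 2 3 4 13 14 15 16 17 stay [-ATR].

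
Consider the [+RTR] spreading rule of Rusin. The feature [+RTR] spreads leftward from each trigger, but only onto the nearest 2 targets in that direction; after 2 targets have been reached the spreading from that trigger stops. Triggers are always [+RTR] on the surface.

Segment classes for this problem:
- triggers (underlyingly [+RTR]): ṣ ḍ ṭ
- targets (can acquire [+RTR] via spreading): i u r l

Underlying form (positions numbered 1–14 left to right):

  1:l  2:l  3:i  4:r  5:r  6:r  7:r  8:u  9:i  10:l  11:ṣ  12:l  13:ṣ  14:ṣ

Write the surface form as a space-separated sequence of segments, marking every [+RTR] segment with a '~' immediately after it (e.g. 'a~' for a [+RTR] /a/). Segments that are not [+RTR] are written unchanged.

From /ṣ/ at 11 leftward: 10 /l/ → [+RTR]; 9 /i/ → [+RTR]; bound reached.
From /ṣ/ at 13 leftward: 12 /l/ → [+RTR]; 11 /ṣ/ is itself a trigger — this domain ends here.
From /ṣ/ at 14 leftward: 13 /ṣ/ is itself a trigger — this domain ends here.
Targets with no active source: positions 1 2 3 4 5 6 7 8 stay [-emphatic].
[+RTR] positions on the surface: 9 10 11 12 13 14.

l l i r r r r u i~ l~ ṣ~ l~ ṣ~ ṣ~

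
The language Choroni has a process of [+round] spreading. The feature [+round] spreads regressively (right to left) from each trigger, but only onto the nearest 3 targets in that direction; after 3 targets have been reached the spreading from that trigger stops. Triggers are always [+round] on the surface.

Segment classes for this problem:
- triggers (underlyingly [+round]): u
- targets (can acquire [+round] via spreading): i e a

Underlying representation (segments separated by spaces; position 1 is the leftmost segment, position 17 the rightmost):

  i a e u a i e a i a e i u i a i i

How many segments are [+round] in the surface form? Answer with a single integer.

8

From /u/ at 4 leftward: 3 /e/ → [+round]; 2 /a/ → [+round]; 1 /i/ → [+round]; bound reached.
From /u/ at 13 leftward: 12 /i/ → [+round]; 11 /e/ → [+round]; 10 /a/ → [+round]; bound reached.
Targets with no active source: positions 5 6 7 8 9 14 15 16 17 stay [-round].
[+round] positions on the surface: 1 2 3 4 10 11 12 13.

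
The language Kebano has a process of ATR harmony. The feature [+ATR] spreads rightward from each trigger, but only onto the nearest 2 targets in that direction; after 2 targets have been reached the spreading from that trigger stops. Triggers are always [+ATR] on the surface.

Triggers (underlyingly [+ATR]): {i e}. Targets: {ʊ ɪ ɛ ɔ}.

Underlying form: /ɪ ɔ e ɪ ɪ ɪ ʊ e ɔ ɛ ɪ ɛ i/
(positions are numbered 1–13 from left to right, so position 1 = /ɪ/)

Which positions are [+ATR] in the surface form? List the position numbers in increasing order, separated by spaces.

From /e/ at 3 rightward: 4 /ɪ/ → [+ATR]; 5 /ɪ/ → [+ATR]; bound reached.
From /e/ at 8 rightward: 9 /ɔ/ → [+ATR]; 10 /ɛ/ → [+ATR]; bound reached.
From /i/ at 13 rightward: word edge.
Targets with no active source: positions 1 2 6 7 11 12 stay [-ATR].

3 4 5 8 9 10 13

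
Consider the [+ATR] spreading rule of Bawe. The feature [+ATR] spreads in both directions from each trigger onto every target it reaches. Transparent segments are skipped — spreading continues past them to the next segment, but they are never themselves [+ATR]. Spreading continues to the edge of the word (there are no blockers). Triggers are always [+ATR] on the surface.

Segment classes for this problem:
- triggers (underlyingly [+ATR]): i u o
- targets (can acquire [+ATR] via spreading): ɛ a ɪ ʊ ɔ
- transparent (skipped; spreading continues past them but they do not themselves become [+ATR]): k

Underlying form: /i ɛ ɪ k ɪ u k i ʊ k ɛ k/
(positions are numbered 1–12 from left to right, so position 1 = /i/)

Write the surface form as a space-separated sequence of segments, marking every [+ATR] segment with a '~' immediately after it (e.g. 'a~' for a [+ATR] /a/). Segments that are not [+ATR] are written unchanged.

i~ ɛ~ ɪ~ k ɪ~ u~ k i~ ʊ~ k ɛ~ k

From /i/ at 1 rightward: 2 /ɛ/ → [+ATR]; 3 /ɪ/ → [+ATR]; 4 /k/ transparent; 5 /ɪ/ → [+ATR]; 6 /u/ is itself a trigger — this domain ends here.
From /i/ at 1 leftward: word edge.
From /u/ at 6 rightward: 7 /k/ transparent; 8 /i/ is itself a trigger — this domain ends here.
From /u/ at 6 leftward: 5 /ɪ/ → [+ATR]; 4 /k/ transparent; 3 /ɪ/ → [+ATR]; 2 /ɛ/ → [+ATR]; 1 /i/ is itself a trigger — this domain ends here.
From /i/ at 8 rightward: 9 /ʊ/ → [+ATR]; 10 /k/ transparent; 11 /ɛ/ → [+ATR]; 12 /k/ transparent; word edge.
From /i/ at 8 leftward: 7 /k/ transparent; 6 /u/ is itself a trigger — this domain ends here.
[+ATR] positions on the surface: 1 2 3 5 6 8 9 11.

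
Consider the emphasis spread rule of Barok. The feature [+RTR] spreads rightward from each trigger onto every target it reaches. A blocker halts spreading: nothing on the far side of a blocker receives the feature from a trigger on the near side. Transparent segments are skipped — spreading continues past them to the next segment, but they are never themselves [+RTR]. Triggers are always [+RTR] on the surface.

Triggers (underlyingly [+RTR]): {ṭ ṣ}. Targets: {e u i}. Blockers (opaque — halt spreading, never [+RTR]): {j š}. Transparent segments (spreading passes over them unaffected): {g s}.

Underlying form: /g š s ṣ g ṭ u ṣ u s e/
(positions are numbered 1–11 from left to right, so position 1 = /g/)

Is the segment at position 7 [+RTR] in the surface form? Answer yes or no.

From /ṣ/ at 4 rightward: 5 /g/ transparent; 6 /ṭ/ is itself a trigger — this domain ends here.
From /ṭ/ at 6 rightward: 7 /u/ → [+RTR]; 8 /ṣ/ is itself a trigger — this domain ends here.
From /ṣ/ at 8 rightward: 9 /u/ → [+RTR]; 10 /s/ transparent; 11 /e/ → [+RTR]; word edge.
[+RTR] positions on the surface: 4 6 7 8 9 11.

yes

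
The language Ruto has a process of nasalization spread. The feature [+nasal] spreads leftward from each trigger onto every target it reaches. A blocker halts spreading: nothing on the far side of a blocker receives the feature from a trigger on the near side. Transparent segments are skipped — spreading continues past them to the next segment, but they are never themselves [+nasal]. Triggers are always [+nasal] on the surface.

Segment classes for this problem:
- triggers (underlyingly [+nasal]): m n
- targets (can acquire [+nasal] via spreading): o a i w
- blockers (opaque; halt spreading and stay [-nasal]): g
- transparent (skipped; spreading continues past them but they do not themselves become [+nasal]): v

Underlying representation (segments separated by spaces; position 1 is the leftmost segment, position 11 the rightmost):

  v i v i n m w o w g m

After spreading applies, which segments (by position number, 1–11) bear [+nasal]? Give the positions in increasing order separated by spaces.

2 4 5 6 11

From /n/ at 5 leftward: 4 /i/ → [+nasal]; 3 /v/ transparent; 2 /i/ → [+nasal]; 1 /v/ transparent; word edge.
From /m/ at 6 leftward: 5 /n/ is itself a trigger — this domain ends here.
From /m/ at 11 leftward: 10 /g/ blocks.
Targets with no active source: positions 7 8 9 stay [-nasal].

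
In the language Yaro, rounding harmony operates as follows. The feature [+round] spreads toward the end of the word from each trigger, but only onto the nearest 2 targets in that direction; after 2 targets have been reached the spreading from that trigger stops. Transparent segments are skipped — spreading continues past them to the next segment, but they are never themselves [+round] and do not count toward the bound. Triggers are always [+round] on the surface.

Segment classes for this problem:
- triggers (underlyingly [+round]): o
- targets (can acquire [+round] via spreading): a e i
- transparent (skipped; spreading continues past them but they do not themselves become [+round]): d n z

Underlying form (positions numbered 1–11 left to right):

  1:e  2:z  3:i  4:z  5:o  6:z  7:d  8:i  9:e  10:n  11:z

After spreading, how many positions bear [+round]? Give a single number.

From /o/ at 5 rightward: 6 /z/ transparent; 7 /d/ transparent; 8 /i/ → [+round]; 9 /e/ → [+round]; bound reached.
Targets with no active source: positions 1 3 stay [-round].
[+round] positions on the surface: 5 8 9.

3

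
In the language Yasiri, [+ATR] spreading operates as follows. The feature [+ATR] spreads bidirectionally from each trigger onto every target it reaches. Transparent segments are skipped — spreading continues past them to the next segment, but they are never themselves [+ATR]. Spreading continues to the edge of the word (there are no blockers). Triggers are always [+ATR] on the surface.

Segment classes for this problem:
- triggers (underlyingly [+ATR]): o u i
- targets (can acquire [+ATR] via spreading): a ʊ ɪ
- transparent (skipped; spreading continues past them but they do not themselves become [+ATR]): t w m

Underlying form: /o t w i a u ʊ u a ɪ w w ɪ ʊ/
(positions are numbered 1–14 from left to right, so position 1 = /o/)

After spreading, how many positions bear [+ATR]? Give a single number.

From /o/ at 1 rightward: 2 /t/ transparent; 3 /w/ transparent; 4 /i/ is itself a trigger — this domain ends here.
From /o/ at 1 leftward: word edge.
From /i/ at 4 rightward: 5 /a/ → [+ATR]; 6 /u/ is itself a trigger — this domain ends here.
From /i/ at 4 leftward: 3 /w/ transparent; 2 /t/ transparent; 1 /o/ is itself a trigger — this domain ends here.
From /u/ at 6 rightward: 7 /ʊ/ → [+ATR]; 8 /u/ is itself a trigger — this domain ends here.
From /u/ at 6 leftward: 5 /a/ → [+ATR]; 4 /i/ is itself a trigger — this domain ends here.
From /u/ at 8 rightward: 9 /a/ → [+ATR]; 10 /ɪ/ → [+ATR]; 11 /w/ transparent; 12 /w/ transparent; 13 /ɪ/ → [+ATR]; 14 /ʊ/ → [+ATR]; word edge.
From /u/ at 8 leftward: 7 /ʊ/ → [+ATR]; 6 /u/ is itself a trigger — this domain ends here.
[+ATR] positions on the surface: 1 4 5 6 7 8 9 10 13 14.

10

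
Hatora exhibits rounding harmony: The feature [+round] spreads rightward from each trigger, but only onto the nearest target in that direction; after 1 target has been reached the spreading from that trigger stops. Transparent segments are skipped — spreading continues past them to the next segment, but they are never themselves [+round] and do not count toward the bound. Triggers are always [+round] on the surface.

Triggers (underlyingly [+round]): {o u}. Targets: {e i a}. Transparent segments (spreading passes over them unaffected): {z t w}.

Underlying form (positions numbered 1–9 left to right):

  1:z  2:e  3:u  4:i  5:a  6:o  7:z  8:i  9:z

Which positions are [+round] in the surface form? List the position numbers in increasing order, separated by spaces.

From /u/ at 3 rightward: 4 /i/ → [+round]; bound reached.
From /o/ at 6 rightward: 7 /z/ transparent; 8 /i/ → [+round]; bound reached.
Targets with no active source: positions 2 5 stay [-round].

3 4 6 8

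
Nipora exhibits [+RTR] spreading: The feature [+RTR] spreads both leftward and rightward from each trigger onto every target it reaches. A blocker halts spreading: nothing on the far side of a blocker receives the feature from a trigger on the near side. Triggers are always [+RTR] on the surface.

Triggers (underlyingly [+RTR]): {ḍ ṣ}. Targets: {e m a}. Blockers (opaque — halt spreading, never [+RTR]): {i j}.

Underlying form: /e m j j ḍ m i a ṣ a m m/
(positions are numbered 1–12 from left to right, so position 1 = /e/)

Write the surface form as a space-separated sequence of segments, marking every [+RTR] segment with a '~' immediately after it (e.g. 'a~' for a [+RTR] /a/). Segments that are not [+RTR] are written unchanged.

e m j j ḍ~ m~ i a~ ṣ~ a~ m~ m~

From /ḍ/ at 5 rightward: 6 /m/ → [+RTR]; 7 /i/ blocks.
From /ḍ/ at 5 leftward: 4 /j/ blocks.
From /ṣ/ at 9 rightward: 10 /a/ → [+RTR]; 11 /m/ → [+RTR]; 12 /m/ → [+RTR]; word edge.
From /ṣ/ at 9 leftward: 8 /a/ → [+RTR]; 7 /i/ blocks.
Targets with no active source: positions 1 2 stay [-emphatic].
[+RTR] positions on the surface: 5 6 8 9 10 11 12.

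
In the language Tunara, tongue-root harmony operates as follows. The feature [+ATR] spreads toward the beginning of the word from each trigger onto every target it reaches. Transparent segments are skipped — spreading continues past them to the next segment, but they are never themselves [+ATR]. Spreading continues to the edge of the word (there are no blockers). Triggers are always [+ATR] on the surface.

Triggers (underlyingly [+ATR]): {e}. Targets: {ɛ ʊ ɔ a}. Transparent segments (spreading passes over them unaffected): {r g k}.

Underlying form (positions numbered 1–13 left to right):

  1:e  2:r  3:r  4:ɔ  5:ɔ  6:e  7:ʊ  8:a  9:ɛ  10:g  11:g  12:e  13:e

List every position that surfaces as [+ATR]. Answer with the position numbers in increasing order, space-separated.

1 4 5 6 7 8 9 12 13

From /e/ at 1 leftward: word edge.
From /e/ at 6 leftward: 5 /ɔ/ → [+ATR]; 4 /ɔ/ → [+ATR]; 3 /r/ transparent; 2 /r/ transparent; 1 /e/ is itself a trigger — this domain ends here.
From /e/ at 12 leftward: 11 /g/ transparent; 10 /g/ transparent; 9 /ɛ/ → [+ATR]; 8 /a/ → [+ATR]; 7 /ʊ/ → [+ATR]; 6 /e/ is itself a trigger — this domain ends here.
From /e/ at 13 leftward: 12 /e/ is itself a trigger — this domain ends here.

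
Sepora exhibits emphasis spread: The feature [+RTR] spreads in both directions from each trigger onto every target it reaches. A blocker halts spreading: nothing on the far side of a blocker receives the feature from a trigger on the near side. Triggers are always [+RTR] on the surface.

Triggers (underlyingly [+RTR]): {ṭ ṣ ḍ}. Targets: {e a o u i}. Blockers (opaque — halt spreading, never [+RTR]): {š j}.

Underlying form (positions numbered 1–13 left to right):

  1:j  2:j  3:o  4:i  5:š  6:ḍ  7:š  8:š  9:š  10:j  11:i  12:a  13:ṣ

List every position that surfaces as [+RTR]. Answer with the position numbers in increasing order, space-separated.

From /ḍ/ at 6 rightward: 7 /š/ blocks.
From /ḍ/ at 6 leftward: 5 /š/ blocks.
From /ṣ/ at 13 rightward: word edge.
From /ṣ/ at 13 leftward: 12 /a/ → [+RTR]; 11 /i/ → [+RTR]; 10 /j/ blocks.
Targets with no active source: positions 3 4 stay [-emphatic].

6 11 12 13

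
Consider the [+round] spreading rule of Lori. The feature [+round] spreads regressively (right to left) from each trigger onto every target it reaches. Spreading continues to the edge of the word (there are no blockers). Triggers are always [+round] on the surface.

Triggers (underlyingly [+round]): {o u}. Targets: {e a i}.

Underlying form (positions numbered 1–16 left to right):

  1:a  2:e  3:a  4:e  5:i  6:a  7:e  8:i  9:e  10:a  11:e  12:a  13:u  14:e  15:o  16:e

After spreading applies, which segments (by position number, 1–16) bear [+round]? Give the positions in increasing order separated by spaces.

From /u/ at 13 leftward: 12 /a/ → [+round]; 11 /e/ → [+round]; 10 /a/ → [+round]; 9 /e/ → [+round]; 8 /i/ → [+round]; 7 /e/ → [+round]; 6 /a/ → [+round]; 5 /i/ → [+round]; 4 /e/ → [+round]; 3 /a/ → [+round]; 2 /e/ → [+round]; 1 /a/ → [+round]; word edge.
From /o/ at 15 leftward: 14 /e/ → [+round]; 13 /u/ is itself a trigger — this domain ends here.
Target with no active source: position 16 stays [-round].

1 2 3 4 5 6 7 8 9 10 11 12 13 14 15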